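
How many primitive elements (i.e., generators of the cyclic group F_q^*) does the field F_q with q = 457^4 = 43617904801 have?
There are φ(43617904800) = 10968514560 primitive elements

F_q^* is cyclic of order q - 1 = 43617904800. A cyclic group of order m has exactly φ(m) generators. Here m = 43617904800 = 2^5 · 3 · 5^2 · 19 · 229 · 4177, so the number of primitive elements is φ(43617904800) = 10968514560.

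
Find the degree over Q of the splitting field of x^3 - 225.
[K : Q] = 6

The roots of x^3 - 225 are ∛225, ω∛225, ω^2∛225 where ω = e^(2πi/3) is a primitive cube root of unity, so K = Q(∛225, ω). Now [Q(∛225):Q] = 3 (since 225 is not a perfect cube, x^3 - 225 is irreducible) and [Q(ω):Q] = 2. Both 2 and 3 divide [K:Q], and [K:Q] ≤ 3·2 = 6, so [K:Q] = 6. (Equivalently: Q(∛225) ⊂ R but ω ∉ R, so [K : Q(∛225)] = 2.)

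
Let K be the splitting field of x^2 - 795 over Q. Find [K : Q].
[K : Q] = 2

f(x) = x^2 - 795 factors as (x - √795)(x + √795). The splitting field is K = Q(√795). Since 795 is squarefree and > 1, it is not a perfect square, so x^2 - 795 is irreducible over Q and [Q(√795) : Q] = 2. Hence [K : Q] = 2.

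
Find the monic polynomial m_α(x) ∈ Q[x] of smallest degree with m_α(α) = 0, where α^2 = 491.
m_α(x) = x^2 - 491

α satisfies α^2 - 491 = 0, so x^2 - 491 annihilates α. Since d = 491 is squarefree and ≠ 1, it is not a perfect square in Q, so x^2 - 491 has no rational root and is therefore irreducible over Q (a degree-2 polynomial over a field is irreducible iff it has no root). Hence m_α(x) = x^2 - 491.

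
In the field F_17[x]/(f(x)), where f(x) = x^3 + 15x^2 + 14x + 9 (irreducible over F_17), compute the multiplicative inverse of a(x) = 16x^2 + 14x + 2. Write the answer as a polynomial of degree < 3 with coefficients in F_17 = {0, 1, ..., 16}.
a(x)^(-1) ≡ 11x^2 + 14x + 13 (mod f(x))

Since f is irreducible over F_17, F_17[x]/(f) is a field and a(x) ≠ 0 has an inverse. Apply the extended Euclidean algorithm to f(x) and a(x) in F_17[x]: f(x) = (16x + 5)·a(x) + (14x + 16);  a(x) = (6x + 16)·(14x + 16) + (1). The last nonzero remainder is the constant 1 = gcd(f, a) in F_17. Back-substituting through the division chain expresses 1 = s(x)·a(x) + t(x)·f(x) with s(x) ≡ 11x^2 + 14x + 13 (mod f), so a(x)^(-1) ≡ s(x) = 11x^2 + 14x + 13 (mod f). Check: (16x^2 + 14x + 2)·(11x^2 + 14x + 13) = 6x^4 + 4x^3 + x^2 + 6x + 9 ≡ 1 (mod x^3 + 15x^2 + 14x + 9).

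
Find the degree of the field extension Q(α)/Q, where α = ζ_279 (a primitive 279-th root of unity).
[Q(α):Q] = 180

The minimal polynomial of ζ_279 over Q is the 279-th cyclotomic polynomial Φ_279(x), which is irreducible over Q and has degree φ(279) = 180. Hence [Q(α):Q] = φ(279) = 180.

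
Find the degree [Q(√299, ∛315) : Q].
[Q(√299, ∛315) : Q] = 6

Let L = Q(√299, ∛315). Since Q(√299) ⊂ L and [Q(√299):Q] = 2, the tower law gives 2 | [L:Q]. Likewise Q(∛315) ⊂ L with [Q(∛315):Q] = 3 (because 315 is not a perfect cube), so 3 | [L:Q]. As gcd(2,3) = 1, [L:Q] is divisible by 6. Conversely L is generated over Q by √299 and ∛315, so [L:Q] ≤ 2·3 = 6. Therefore [Q(√299, ∛315) : Q] = 6.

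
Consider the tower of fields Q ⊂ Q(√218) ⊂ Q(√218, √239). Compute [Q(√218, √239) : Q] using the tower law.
[Q(√218, √239) : Q] = 4

[Q(√218):Q] = 2 (min poly x^2 - 218, irreducible since 218 is squarefree > 1). For the top step, suppose √239 ∈ Q(√218), say √239 = c + d√218 with c, d ∈ Q. Squaring: 239 = c^2 + 218d^2 + 2cd√218. Since √218 ∉ Q this forces 2cd = 0. If d = 0 then √239 = c ∈ Q, contradicting 239 squarefree > 1. If c = 0 then 239 = 218d^2, so 218·239 = (218d)^2 is a perfect square in Q — but 218·239 = 52102 is not a perfect square (since 218 and 239 are distinct squarefree integers). Contradiction. Hence √239 ∉ Q(√218), so x^2 - 239 stays irreducible over Q(√218) and [Q(√218, √239) : Q(√218)] = 2. By the tower law, [Q(√218, √239) : Q] = 2 · 2 = 4.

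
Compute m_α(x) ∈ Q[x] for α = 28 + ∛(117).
m_α(x) = x^3 - 84x^2 + 2352x - 22069

Set β = α - 28 = ∛(117), so β^3 = 117. Then (α - 28)^3 - 117 = 0, i.e. α is a root of g(x) = (x - 28)^3 - 117 = x^3 - 84x^2 + 2352x - 22069. Since g(x) = h(x - 28) where h(x) = x^3 - 117, and h is irreducible over Q (because 117 is not a perfect cube, so h has no rational root, and a monic cubic with no rational root is irreducible), g is also irreducible (irreducibility is preserved under the substitution x → x - 28). Hence m_α(x) = x^3 - 84x^2 + 2352x - 22069.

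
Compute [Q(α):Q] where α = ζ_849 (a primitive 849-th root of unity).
[Q(α):Q] = 564

The minimal polynomial of ζ_849 over Q is the 849-th cyclotomic polynomial Φ_849(x), which is irreducible over Q and has degree φ(849) = 564. Hence [Q(α):Q] = φ(849) = 564.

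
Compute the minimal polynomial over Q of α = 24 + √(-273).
m_α(x) = x^2 - 48x + 849

From α - 24 = √(-273), squaring gives (α - 24)^2 = -273, i.e. α^2 - 48α + 576 = -273, so α^2 - 48α + 849 = 0. The discriminant of x^2 - 48x + 849 is (-48)^2 - 4·(849) = 2304 - 3396 = -1092, and 4·(-273) is not a perfect square in Q since -273 is squarefree and ≠ 1. Hence x^2 - 48x + 849 is irreducible over Q and is the minimal polynomial of α.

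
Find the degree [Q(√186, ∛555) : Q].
[Q(√186, ∛555) : Q] = 6

Let L = Q(√186, ∛555). Since Q(√186) ⊂ L and [Q(√186):Q] = 2, the tower law gives 2 | [L:Q]. Likewise Q(∛555) ⊂ L with [Q(∛555):Q] = 3 (because 555 is not a perfect cube), so 3 | [L:Q]. As gcd(2,3) = 1, [L:Q] is divisible by 6. Conversely L is generated over Q by √186 and ∛555, so [L:Q] ≤ 2·3 = 6. Therefore [Q(√186, ∛555) : Q] = 6.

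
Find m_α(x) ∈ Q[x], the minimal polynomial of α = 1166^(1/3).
m_α(x) = x^3 - 1166

α satisfies α^3 = 1166, so x^3 - 1166 annihilates α. By the rational root test, a rational root p/q (in lowest terms) of x^3 - 1166 would satisfy p^3 = 1166 q^3, forcing q = 1 and p^3 = 1166; but 1166 is not a perfect cube, contradiction. A monic cubic over Q with no rational root is irreducible (any nontrivial factorization would include a linear factor). Hence x^3 - 1166 is the minimal polynomial of α, and in particular [Q(α):Q] = 3.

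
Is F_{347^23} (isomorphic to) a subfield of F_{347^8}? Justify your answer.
No: F_{347^23} is not a subfield of F_{347^8}

F_{p^m} embeds in F_{p^n} iff m | n. Here 23 ∤ 8 (since 8 = 0·23 + 8 with remainder 8 ≠ 0), so F_{347^23} is not a subfield of F_{347^8}. Equivalently: if it were, the tower law would give 23 = [F_{347^23}:F_347] dividing [F_{347^8}:F_347] = 8, contradiction.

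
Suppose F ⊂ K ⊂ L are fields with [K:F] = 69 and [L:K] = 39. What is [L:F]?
[L:F] = 2691

The tower law says that for any tower of field extensions F ⊂ K ⊂ L with finite degrees, [L:F] = [L:K] · [K:F]. Here this gives [L:F] = 39 · 69 = 2691.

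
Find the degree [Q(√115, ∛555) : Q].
[Q(√115, ∛555) : Q] = 6

Let L = Q(√115, ∛555). Since Q(√115) ⊂ L and [Q(√115):Q] = 2, the tower law gives 2 | [L:Q]. Likewise Q(∛555) ⊂ L with [Q(∛555):Q] = 3 (because 555 is not a perfect cube), so 3 | [L:Q]. As gcd(2,3) = 1, [L:Q] is divisible by 6. Conversely L is generated over Q by √115 and ∛555, so [L:Q] ≤ 2·3 = 6. Therefore [Q(√115, ∛555) : Q] = 6.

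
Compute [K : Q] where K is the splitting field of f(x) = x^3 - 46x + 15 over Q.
[K : Q] = 6

By the rational root test, any rational root of the monic integer polynomial f(x) = x^3 - 46x + 15 must be an integer dividing the constant term 15, i.e. one of ±{1, 3, 5, 15}. Evaluating: f(1) = -30, f(-1) = 60, f(3) = -96, f(-3) = 126, f(5) = -90, f(-5) = 120, f(15) = 2700, f(-15) = -2670; none is 0, so f has no rational root and is therefore irreducible over Q (a cubic with no linear factor over a field is irreducible). For an irreducible cubic, the Galois group is A_3 or S_3 according as the discriminant disc(f) = -4a^3 - 27b^2 = -4·(-46)^3 - 27·(15)^2 = 383269 is or is not a square in Q. Here disc(f) = 383269 is not a perfect square in Q, so the Galois group of f over Q is not contained in A_3 and must be all of S_3. The splitting field has degree |S_3| = 6 over Q, so [K : Q] = 6.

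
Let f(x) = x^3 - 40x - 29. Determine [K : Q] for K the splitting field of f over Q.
[K : Q] = 6

By the rational root test, any rational root of the monic integer polynomial f(x) = x^3 - 40x - 29 must be an integer dividing the constant term -29, i.e. one of ±{1, 29}. Evaluating: f(1) = -68, f(-1) = 10, f(29) = 23200, f(-29) = -23258; none is 0, so f has no rational root and is therefore irreducible over Q (a cubic with no linear factor over a field is irreducible). For an irreducible cubic, the Galois group is A_3 or S_3 according as the discriminant disc(f) = -4a^3 - 27b^2 = -4·(-40)^3 - 27·(-29)^2 = 233293 is or is not a square in Q. Here disc(f) = 233293 is not a perfect square in Q, so the Galois group of f over Q is not contained in A_3 and must be all of S_3. The splitting field has degree |S_3| = 6 over Q, so [K : Q] = 6.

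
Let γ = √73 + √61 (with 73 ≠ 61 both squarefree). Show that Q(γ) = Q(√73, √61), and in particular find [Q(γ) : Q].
[Q(γ) : Q] = 4 (equivalently, Q(γ) = Q(√73, √61))

Obviously Q(γ) ⊆ Q(√73, √61), and [Q(√73, √61):Q] = 4 (since 73, 61 are distinct squarefree integers > 1 with 4453 not a perfect square). To show equality we compute the minimal polynomial of γ. From γ = √73 + √61: γ^2 = 73 + 2√(4453) + 61 = 134 + 2√(4453), so γ^2 - 134 = 2√(4453); squaring, (γ^2 - 134)^2 = 4·4453, i.e. γ^4 - 268γ^2 + 17956 - 17812 = 0, i.e. γ^4 - 268γ^2 + 144 = 0. So γ is a root of x^4 - 268x^2 + 144. This polynomial is irreducible over Q: it has no rational root (each ±√73 ± √61 is irrational), and any factorization into two quadratics over Q would force √(4453) ∈ Q (pairing opposite roots) or √73, √61 ∈ Q (other pairings), all impossible. Hence [Q(γ):Q] = 4 = [Q(√73, √61):Q], so Q(γ) = Q(√73, √61).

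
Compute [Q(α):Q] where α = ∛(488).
[Q(α):Q] = 3

The minimal polynomial of α is x^3 - 488, irreducible over Q since 488 is not a perfect cube (so x^3 - 488 has no rational root). Hence [Q(α):Q] = deg(m_α) = 3.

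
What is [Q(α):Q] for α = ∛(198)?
[Q(α):Q] = 3

The minimal polynomial of α is x^3 - 198, irreducible over Q since 198 is not a perfect cube (so x^3 - 198 has no rational root). Hence [Q(α):Q] = deg(m_α) = 3.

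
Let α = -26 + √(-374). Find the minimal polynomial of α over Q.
m_α(x) = x^2 + 52x + 1050

From α + 26 = √(-374), squaring gives (α + 26)^2 = -374, i.e. α^2 + 52α + 676 = -374, so α^2 + 52α + 1050 = 0. The discriminant of x^2 + 52x + 1050 is (52)^2 - 4·(1050) = 2704 - 4200 = -1496, and 4·(-374) is not a perfect square in Q since -374 is squarefree and ≠ 1. Hence x^2 + 52x + 1050 is irreducible over Q and is the minimal polynomial of α.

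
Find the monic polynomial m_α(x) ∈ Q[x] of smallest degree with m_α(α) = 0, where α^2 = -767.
m_α(x) = x^2 + 767

α satisfies α^2 + 767 = 0, so x^2 + 767 annihilates α. Since d = -767 is squarefree and ≠ 1, it is not a perfect square in Q, so x^2 + 767 has no rational root and is therefore irreducible over Q (a degree-2 polynomial over a field is irreducible iff it has no root). Hence m_α(x) = x^2 + 767.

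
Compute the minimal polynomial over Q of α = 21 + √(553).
m_α(x) = x^2 - 42x - 112

From α - 21 = √(553), squaring gives (α - 21)^2 = 553, i.e. α^2 - 42α + 441 = 553, so α^2 - 42α - 112 = 0. The discriminant of x^2 - 42x - 112 is (-42)^2 - 4·(-112) = 1764 + 448 = 2212, and 4·(553) is not a perfect square in Q since 553 is squarefree and ≠ 1. Hence x^2 - 42x - 112 is irreducible over Q and is the minimal polynomial of α.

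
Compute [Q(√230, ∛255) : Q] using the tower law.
[Q(√230, ∛255) : Q] = 6

Let L = Q(√230, ∛255). Since Q(√230) ⊂ L and [Q(√230):Q] = 2, the tower law gives 2 | [L:Q]. Likewise Q(∛255) ⊂ L with [Q(∛255):Q] = 3 (because 255 is not a perfect cube), so 3 | [L:Q]. As gcd(2,3) = 1, [L:Q] is divisible by 6. Conversely L is generated over Q by √230 and ∛255, so [L:Q] ≤ 2·3 = 6. Therefore [Q(√230, ∛255) : Q] = 6.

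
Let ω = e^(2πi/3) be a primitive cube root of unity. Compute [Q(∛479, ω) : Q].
[Q(∛479, ω) : Q] = 6

[Q(∛479):Q] = 3 (min poly x^3 - 479, irreducible since 479 is not a perfect cube). [Q(ω):Q] = 2 (min poly x^2 + x + 1). Since Q(∛479) ⊂ R and ω ∉ R, we have ω ∉ Q(∛479), so x^2 + x + 1 remains irreducible over Q(∛479) and [Q(∛479, ω) : Q(∛479)] = 2. By the tower law, [Q(∛479, ω) : Q] = 3 · 2 = 6. (In fact Q(∛479, ω) is the splitting field of x^3 - 479 over Q.)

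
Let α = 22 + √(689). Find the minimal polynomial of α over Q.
m_α(x) = x^2 - 44x - 205

From α - 22 = √(689), squaring gives (α - 22)^2 = 689, i.e. α^2 - 44α + 484 = 689, so α^2 - 44α - 205 = 0. The discriminant of x^2 - 44x - 205 is (-44)^2 - 4·(-205) = 1936 + 820 = 2756, and 4·(689) is not a perfect square in Q since 689 is squarefree and ≠ 1. Hence x^2 - 44x - 205 is irreducible over Q and is the minimal polynomial of α.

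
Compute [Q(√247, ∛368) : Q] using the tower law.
[Q(√247, ∛368) : Q] = 6

Let L = Q(√247, ∛368). Since Q(√247) ⊂ L and [Q(√247):Q] = 2, the tower law gives 2 | [L:Q]. Likewise Q(∛368) ⊂ L with [Q(∛368):Q] = 3 (because 368 is not a perfect cube), so 3 | [L:Q]. As gcd(2,3) = 1, [L:Q] is divisible by 6. Conversely L is generated over Q by √247 and ∛368, so [L:Q] ≤ 2·3 = 6. Therefore [Q(√247, ∛368) : Q] = 6.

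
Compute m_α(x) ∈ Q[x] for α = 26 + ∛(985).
m_α(x) = x^3 - 78x^2 + 2028x - 18561

Set β = α - 26 = ∛(985), so β^3 = 985. Then (α - 26)^3 - 985 = 0, i.e. α is a root of g(x) = (x - 26)^3 - 985 = x^3 - 78x^2 + 2028x - 18561. Since g(x) = h(x - 26) where h(x) = x^3 - 985, and h is irreducible over Q (because 985 is not a perfect cube, so h has no rational root, and a monic cubic with no rational root is irreducible), g is also irreducible (irreducibility is preserved under the substitution x → x - 26). Hence m_α(x) = x^3 - 78x^2 + 2028x - 18561.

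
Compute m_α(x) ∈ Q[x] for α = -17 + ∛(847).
m_α(x) = x^3 + 51x^2 + 867x + 4066

Set β = α + 17 = ∛(847), so β^3 = 847. Then (α + 17)^3 - 847 = 0, i.e. α is a root of g(x) = (x + 17)^3 - 847 = x^3 + 51x^2 + 867x + 4066. Since g(x) = h(x + 17) where h(x) = x^3 - 847, and h is irreducible over Q (because 847 is not a perfect cube, so h has no rational root, and a monic cubic with no rational root is irreducible), g is also irreducible (irreducibility is preserved under the substitution x → x + 17). Hence m_α(x) = x^3 + 51x^2 + 867x + 4066.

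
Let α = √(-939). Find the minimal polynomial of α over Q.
m_α(x) = x^2 + 939

α satisfies α^2 + 939 = 0, so x^2 + 939 annihilates α. Since d = -939 is squarefree and ≠ 1, it is not a perfect square in Q, so x^2 + 939 has no rational root and is therefore irreducible over Q (a degree-2 polynomial over a field is irreducible iff it has no root). Hence m_α(x) = x^2 + 939.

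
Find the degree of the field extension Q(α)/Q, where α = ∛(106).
[Q(α):Q] = 3

The minimal polynomial of α is x^3 - 106, irreducible over Q since 106 is not a perfect cube (so x^3 - 106 has no rational root). Hence [Q(α):Q] = deg(m_α) = 3.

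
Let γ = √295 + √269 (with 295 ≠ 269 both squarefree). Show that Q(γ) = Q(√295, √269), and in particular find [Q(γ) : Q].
[Q(γ) : Q] = 4 (equivalently, Q(γ) = Q(√295, √269))

Obviously Q(γ) ⊆ Q(√295, √269), and [Q(√295, √269):Q] = 4 (since 295, 269 are distinct squarefree integers > 1 with 79355 not a perfect square). To show equality we compute the minimal polynomial of γ. From γ = √295 + √269: γ^2 = 295 + 2√(79355) + 269 = 564 + 2√(79355), so γ^2 - 564 = 2√(79355); squaring, (γ^2 - 564)^2 = 4·79355, i.e. γ^4 - 1128γ^2 + 318096 - 317420 = 0, i.e. γ^4 - 1128γ^2 + 676 = 0. So γ is a root of x^4 - 1128x^2 + 676. This polynomial is irreducible over Q: it has no rational root (each ±√295 ± √269 is irrational), and any factorization into two quadratics over Q would force √(79355) ∈ Q (pairing opposite roots) or √295, √269 ∈ Q (other pairings), all impossible. Hence [Q(γ):Q] = 4 = [Q(√295, √269):Q], so Q(γ) = Q(√295, √269).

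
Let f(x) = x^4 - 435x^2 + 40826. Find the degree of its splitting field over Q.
[K : Q] = 4

Solving the quadratic in x^2: x^2 = (435 ± √(435^2 - 4·40826))/2 = (435 ± √25921)/2 = (435 ± 161)/2, giving x^2 = 298 or x^2 = 137. So f(x) = (x^2 - 298)(x^2 - 137) and the roots of f are ±√298, ±√137. Hence the splitting field is K = Q(√298, √137). Since 298 and 137 are distinct squarefree integers > 1, their product 40826 is not a perfect square, so √137 ∉ Q(√298). By the tower law [K:Q] = [Q(√298,√137):Q(√298)] · [Q(√298):Q] = 2 · 2 = 4.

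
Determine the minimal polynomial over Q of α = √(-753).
m_α(x) = x^2 + 753

α satisfies α^2 + 753 = 0, so x^2 + 753 annihilates α. Since d = -753 is squarefree and ≠ 1, it is not a perfect square in Q, so x^2 + 753 has no rational root and is therefore irreducible over Q (a degree-2 polynomial over a field is irreducible iff it has no root). Hence m_α(x) = x^2 + 753.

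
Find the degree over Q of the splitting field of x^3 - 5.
[K : Q] = 6

The roots of x^3 - 5 are ∛5, ω∛5, ω^2∛5 where ω = e^(2πi/3) is a primitive cube root of unity, so K = Q(∛5, ω). Now [Q(∛5):Q] = 3 (since 5 is not a perfect cube, x^3 - 5 is irreducible) and [Q(ω):Q] = 2. Both 2 and 3 divide [K:Q], and [K:Q] ≤ 3·2 = 6, so [K:Q] = 6. (Equivalently: Q(∛5) ⊂ R but ω ∉ R, so [K : Q(∛5)] = 2.)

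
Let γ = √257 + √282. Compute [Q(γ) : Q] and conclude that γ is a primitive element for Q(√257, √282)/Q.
[Q(γ) : Q] = 4 (equivalently, Q(γ) = Q(√257, √282))

Obviously Q(γ) ⊆ Q(√257, √282), and [Q(√257, √282):Q] = 4 (since 257, 282 are distinct squarefree integers > 1 with 72474 not a perfect square). To show equality we compute the minimal polynomial of γ. From γ = √257 + √282: γ^2 = 257 + 2√(72474) + 282 = 539 + 2√(72474), so γ^2 - 539 = 2√(72474); squaring, (γ^2 - 539)^2 = 4·72474, i.e. γ^4 - 1078γ^2 + 290521 - 289896 = 0, i.e. γ^4 - 1078γ^2 + 625 = 0. So γ is a root of x^4 - 1078x^2 + 625. This polynomial is irreducible over Q: it has no rational root (each ±√257 ± √282 is irrational), and any factorization into two quadratics over Q would force √(72474) ∈ Q (pairing opposite roots) or √257, √282 ∈ Q (other pairings), all impossible. Hence [Q(γ):Q] = 4 = [Q(√257, √282):Q], so Q(γ) = Q(√257, √282).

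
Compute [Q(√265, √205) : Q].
[Q(√265, √205) : Q] = 4

[Q(√265):Q] = 2 (min poly x^2 - 265, irreducible since 265 is squarefree > 1). For the top step, suppose √205 ∈ Q(√265), say √205 = c + d√265 with c, d ∈ Q. Squaring: 205 = c^2 + 265d^2 + 2cd√265. Since √265 ∉ Q this forces 2cd = 0. If d = 0 then √205 = c ∈ Q, contradicting 205 squarefree > 1. If c = 0 then 205 = 265d^2, so 265·205 = (265d)^2 is a perfect square in Q — but 265·205 = 54325 is not a perfect square (since 265 and 205 are distinct squarefree integers). Contradiction. Hence √205 ∉ Q(√265), so x^2 - 205 stays irreducible over Q(√265) and [Q(√265, √205) : Q(√265)] = 2. By the tower law, [Q(√265, √205) : Q] = 2 · 2 = 4.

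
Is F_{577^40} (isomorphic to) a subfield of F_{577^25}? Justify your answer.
No: F_{577^40} is not a subfield of F_{577^25}

F_{p^m} embeds in F_{p^n} iff m | n. Here 40 ∤ 25 (since 25 = 0·40 + 25 with remainder 25 ≠ 0), so F_{577^40} is not a subfield of F_{577^25}. Equivalently: if it were, the tower law would give 40 = [F_{577^40}:F_577] dividing [F_{577^25}:F_577] = 25, contradiction.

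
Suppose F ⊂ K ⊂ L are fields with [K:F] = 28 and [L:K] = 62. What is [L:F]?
[L:F] = 1736

The tower law says that for any tower of field extensions F ⊂ K ⊂ L with finite degrees, [L:F] = [L:K] · [K:F]. Here this gives [L:F] = 62 · 28 = 1736.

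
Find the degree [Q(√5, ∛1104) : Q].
[Q(√5, ∛1104) : Q] = 6

Let L = Q(√5, ∛1104). Since Q(√5) ⊂ L and [Q(√5):Q] = 2, the tower law gives 2 | [L:Q]. Likewise Q(∛1104) ⊂ L with [Q(∛1104):Q] = 3 (because 1104 is not a perfect cube), so 3 | [L:Q]. As gcd(2,3) = 1, [L:Q] is divisible by 6. Conversely L is generated over Q by √5 and ∛1104, so [L:Q] ≤ 2·3 = 6. Therefore [Q(√5, ∛1104) : Q] = 6.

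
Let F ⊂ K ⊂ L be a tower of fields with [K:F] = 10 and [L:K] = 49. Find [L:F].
[L:F] = 490

The tower law says that for any tower of field extensions F ⊂ K ⊂ L with finite degrees, [L:F] = [L:K] · [K:F]. Here this gives [L:F] = 49 · 10 = 490.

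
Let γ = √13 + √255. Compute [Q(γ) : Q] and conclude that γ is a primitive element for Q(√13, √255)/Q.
[Q(γ) : Q] = 4 (equivalently, Q(γ) = Q(√13, √255))

Obviously Q(γ) ⊆ Q(√13, √255), and [Q(√13, √255):Q] = 4 (since 13, 255 are distinct squarefree integers > 1 with 3315 not a perfect square). To show equality we compute the minimal polynomial of γ. From γ = √13 + √255: γ^2 = 13 + 2√(3315) + 255 = 268 + 2√(3315), so γ^2 - 268 = 2√(3315); squaring, (γ^2 - 268)^2 = 4·3315, i.e. γ^4 - 536γ^2 + 71824 - 13260 = 0, i.e. γ^4 - 536γ^2 + 58564 = 0. So γ is a root of x^4 - 536x^2 + 58564. This polynomial is irreducible over Q: it has no rational root (each ±√13 ± √255 is irrational), and any factorization into two quadratics over Q would force √(3315) ∈ Q (pairing opposite roots) or √13, √255 ∈ Q (other pairings), all impossible. Hence [Q(γ):Q] = 4 = [Q(√13, √255):Q], so Q(γ) = Q(√13, √255).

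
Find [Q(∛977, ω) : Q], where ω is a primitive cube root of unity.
[Q(∛977, ω) : Q] = 6

[Q(∛977):Q] = 3 (min poly x^3 - 977, irreducible since 977 is not a perfect cube). [Q(ω):Q] = 2 (min poly x^2 + x + 1). Since Q(∛977) ⊂ R and ω ∉ R, we have ω ∉ Q(∛977), so x^2 + x + 1 remains irreducible over Q(∛977) and [Q(∛977, ω) : Q(∛977)] = 2. By the tower law, [Q(∛977, ω) : Q] = 3 · 2 = 6. (In fact Q(∛977, ω) is the splitting field of x^3 - 977 over Q.)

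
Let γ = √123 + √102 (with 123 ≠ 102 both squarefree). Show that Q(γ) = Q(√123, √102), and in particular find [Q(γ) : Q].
[Q(γ) : Q] = 4 (equivalently, Q(γ) = Q(√123, √102))

Obviously Q(γ) ⊆ Q(√123, √102), and [Q(√123, √102):Q] = 4 (since 123, 102 are distinct squarefree integers > 1 with 12546 not a perfect square). To show equality we compute the minimal polynomial of γ. From γ = √123 + √102: γ^2 = 123 + 2√(12546) + 102 = 225 + 2√(12546), so γ^2 - 225 = 2√(12546); squaring, (γ^2 - 225)^2 = 4·12546, i.e. γ^4 - 450γ^2 + 50625 - 50184 = 0, i.e. γ^4 - 450γ^2 + 441 = 0. So γ is a root of x^4 - 450x^2 + 441. This polynomial is irreducible over Q: it has no rational root (each ±√123 ± √102 is irrational), and any factorization into two quadratics over Q would force √(12546) ∈ Q (pairing opposite roots) or √123, √102 ∈ Q (other pairings), all impossible. Hence [Q(γ):Q] = 4 = [Q(√123, √102):Q], so Q(γ) = Q(√123, √102).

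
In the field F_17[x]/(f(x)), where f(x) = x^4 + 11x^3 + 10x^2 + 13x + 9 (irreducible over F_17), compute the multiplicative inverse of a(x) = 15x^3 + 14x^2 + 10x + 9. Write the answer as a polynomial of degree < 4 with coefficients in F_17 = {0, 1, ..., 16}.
a(x)^(-1) ≡ x^3 + x^2 + 12x + 5 (mod f(x))

Since f is irreducible over F_17, F_17[x]/(f) is a field and a(x) ≠ 0 has an inverse. Apply the extended Euclidean algorithm to f(x) and a(x) in F_17[x]: f(x) = (8x + 8)·a(x) + (5x^2 + 14x + 5);  a(x) = (3x + 8)·(5x^2 + 14x + 5) + (2x + 3);  (5x^2 + 14x + 5) = (11x + 16)·(2x + 3) + (8). The last nonzero remainder is the constant 8 = gcd(f, a) in F_17. Back-substituting through the division chain expresses 8 = s(x)·a(x) + t(x)·f(x) with s(x) ≡ 8x^3 + 8x^2 + 11x + 6 (mod f), so (8x^3 + 8x^2 + 11x + 6)·a(x) ≡ 8 (mod f). Multiplying by 8^(-1) ≡ 15 in F_17 gives a(x)^(-1) ≡ 15·(8x^3 + 8x^2 + 11x + 6) ≡ x^3 + x^2 + 12x + 5 (mod f). Check: (15x^3 + 14x^2 + 10x + 9)·(x^3 + x^2 + 12x + 5) = 15x^6 + 12x^5 + 7x^3 + 12x^2 + 5x + 11 ≡ 1 (mod x^4 + 11x^3 + 10x^2 + 13x + 9).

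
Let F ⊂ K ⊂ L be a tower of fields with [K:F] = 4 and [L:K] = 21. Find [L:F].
[L:F] = 84

The tower law says that for any tower of field extensions F ⊂ K ⊂ L with finite degrees, [L:F] = [L:K] · [K:F]. Here this gives [L:F] = 21 · 4 = 84.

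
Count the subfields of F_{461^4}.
F_{461^4} has 3 subfields

The subfields of F_{p^n} are exactly the fields F_{p^d} for d | n (each is the fixed field of the unique index-d subgroup of Gal(F_{p^n}/F_p) ≅ Z/nZ). The divisors of n = 4 are {1, 2, 4}, giving 3 subfields: F_{461^1}, F_{461^2}, F_{461^4}.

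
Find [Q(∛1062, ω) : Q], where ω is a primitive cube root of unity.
[Q(∛1062, ω) : Q] = 6

[Q(∛1062):Q] = 3 (min poly x^3 - 1062, irreducible since 1062 is not a perfect cube). [Q(ω):Q] = 2 (min poly x^2 + x + 1). Since Q(∛1062) ⊂ R and ω ∉ R, we have ω ∉ Q(∛1062), so x^2 + x + 1 remains irreducible over Q(∛1062) and [Q(∛1062, ω) : Q(∛1062)] = 2. By the tower law, [Q(∛1062, ω) : Q] = 3 · 2 = 6. (In fact Q(∛1062, ω) is the splitting field of x^3 - 1062 over Q.)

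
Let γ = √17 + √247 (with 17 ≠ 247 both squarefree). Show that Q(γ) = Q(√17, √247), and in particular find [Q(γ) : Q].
[Q(γ) : Q] = 4 (equivalently, Q(γ) = Q(√17, √247))

Obviously Q(γ) ⊆ Q(√17, √247), and [Q(√17, √247):Q] = 4 (since 17, 247 are distinct squarefree integers > 1 with 4199 not a perfect square). To show equality we compute the minimal polynomial of γ. From γ = √17 + √247: γ^2 = 17 + 2√(4199) + 247 = 264 + 2√(4199), so γ^2 - 264 = 2√(4199); squaring, (γ^2 - 264)^2 = 4·4199, i.e. γ^4 - 528γ^2 + 69696 - 16796 = 0, i.e. γ^4 - 528γ^2 + 52900 = 0. So γ is a root of x^4 - 528x^2 + 52900. This polynomial is irreducible over Q: it has no rational root (each ±√17 ± √247 is irrational), and any factorization into two quadratics over Q would force √(4199) ∈ Q (pairing opposite roots) or √17, √247 ∈ Q (other pairings), all impossible. Hence [Q(γ):Q] = 4 = [Q(√17, √247):Q], so Q(γ) = Q(√17, √247).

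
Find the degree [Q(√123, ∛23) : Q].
[Q(√123, ∛23) : Q] = 6

Let L = Q(√123, ∛23). Since Q(√123) ⊂ L and [Q(√123):Q] = 2, the tower law gives 2 | [L:Q]. Likewise Q(∛23) ⊂ L with [Q(∛23):Q] = 3 (because 23 is not a perfect cube), so 3 | [L:Q]. As gcd(2,3) = 1, [L:Q] is divisible by 6. Conversely L is generated over Q by √123 and ∛23, so [L:Q] ≤ 2·3 = 6. Therefore [Q(√123, ∛23) : Q] = 6.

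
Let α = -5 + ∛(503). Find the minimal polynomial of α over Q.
m_α(x) = x^3 + 15x^2 + 75x - 378

Set β = α + 5 = ∛(503), so β^3 = 503. Then (α + 5)^3 - 503 = 0, i.e. α is a root of g(x) = (x + 5)^3 - 503 = x^3 + 15x^2 + 75x - 378. Since g(x) = h(x + 5) where h(x) = x^3 - 503, and h is irreducible over Q (because 503 is not a perfect cube, so h has no rational root, and a monic cubic with no rational root is irreducible), g is also irreducible (irreducibility is preserved under the substitution x → x + 5). Hence m_α(x) = x^3 + 15x^2 + 75x - 378.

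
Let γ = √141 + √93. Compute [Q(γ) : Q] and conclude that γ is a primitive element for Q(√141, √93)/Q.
[Q(γ) : Q] = 4 (equivalently, Q(γ) = Q(√141, √93))

Obviously Q(γ) ⊆ Q(√141, √93), and [Q(√141, √93):Q] = 4 (since 141, 93 are distinct squarefree integers > 1 with 13113 not a perfect square). To show equality we compute the minimal polynomial of γ. From γ = √141 + √93: γ^2 = 141 + 2√(13113) + 93 = 234 + 2√(13113), so γ^2 - 234 = 2√(13113); squaring, (γ^2 - 234)^2 = 4·13113, i.e. γ^4 - 468γ^2 + 54756 - 52452 = 0, i.e. γ^4 - 468γ^2 + 2304 = 0. So γ is a root of x^4 - 468x^2 + 2304. This polynomial is irreducible over Q: it has no rational root (each ±√141 ± √93 is irrational), and any factorization into two quadratics over Q would force √(13113) ∈ Q (pairing opposite roots) or √141, √93 ∈ Q (other pairings), all impossible. Hence [Q(γ):Q] = 4 = [Q(√141, √93):Q], so Q(γ) = Q(√141, √93).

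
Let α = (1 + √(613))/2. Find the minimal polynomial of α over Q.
m_α(x) = x^2 - x - 153

From 2α - 1 = √(613), squaring gives (2α - 1)^2 = 613, i.e. 4α^2 - 4α + 1 = 613, so α^2 - α + (1 - 613)/4 = 0. Since 613 ≡ 1 (mod 4), (1 - 613)/4 = -153 ∈ Z. The polynomial x^2 - x - 153 has discriminant 1 - 4·(-153) = 613, which is not a perfect square in Q (d = 613 is squarefree and ≠ 1), so x^2 - x - 153 is irreducible over Q. It is the minimal polynomial of α.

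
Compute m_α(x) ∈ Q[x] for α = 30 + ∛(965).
m_α(x) = x^3 - 90x^2 + 2700x - 27965

Set β = α - 30 = ∛(965), so β^3 = 965. Then (α - 30)^3 - 965 = 0, i.e. α is a root of g(x) = (x - 30)^3 - 965 = x^3 - 90x^2 + 2700x - 27965. Since g(x) = h(x - 30) where h(x) = x^3 - 965, and h is irreducible over Q (because 965 is not a perfect cube, so h has no rational root, and a monic cubic with no rational root is irreducible), g is also irreducible (irreducibility is preserved under the substitution x → x - 30). Hence m_α(x) = x^3 - 90x^2 + 2700x - 27965.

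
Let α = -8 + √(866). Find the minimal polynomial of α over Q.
m_α(x) = x^2 + 16x - 802

From α + 8 = √(866), squaring gives (α + 8)^2 = 866, i.e. α^2 + 16α + 64 = 866, so α^2 + 16α - 802 = 0. The discriminant of x^2 + 16x - 802 is (16)^2 - 4·(-802) = 256 + 3208 = 3464, and 4·(866) is not a perfect square in Q since 866 is squarefree and ≠ 1. Hence x^2 + 16x - 802 is irreducible over Q and is the minimal polynomial of α.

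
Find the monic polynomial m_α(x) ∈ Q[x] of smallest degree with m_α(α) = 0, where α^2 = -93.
m_α(x) = x^2 + 93

α satisfies α^2 + 93 = 0, so x^2 + 93 annihilates α. Since d = -93 is squarefree and ≠ 1, it is not a perfect square in Q, so x^2 + 93 has no rational root and is therefore irreducible over Q (a degree-2 polynomial over a field is irreducible iff it has no root). Hence m_α(x) = x^2 + 93.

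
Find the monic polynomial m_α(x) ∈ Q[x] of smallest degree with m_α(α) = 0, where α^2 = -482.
m_α(x) = x^2 + 482

α satisfies α^2 + 482 = 0, so x^2 + 482 annihilates α. Since d = -482 is squarefree and ≠ 1, it is not a perfect square in Q, so x^2 + 482 has no rational root and is therefore irreducible over Q (a degree-2 polynomial over a field is irreducible iff it has no root). Hence m_α(x) = x^2 + 482.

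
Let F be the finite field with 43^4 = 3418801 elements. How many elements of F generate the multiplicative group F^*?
There are φ(3418800) = 691200 primitive elements

F_q^* is cyclic of order q - 1 = 3418800. A cyclic group of order m has exactly φ(m) generators. Here m = 3418800 = 2^4 · 3 · 5^2 · 7 · 11 · 37, so the number of primitive elements is φ(3418800) = 691200.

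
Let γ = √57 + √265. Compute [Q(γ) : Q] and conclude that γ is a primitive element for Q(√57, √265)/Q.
[Q(γ) : Q] = 4 (equivalently, Q(γ) = Q(√57, √265))

Obviously Q(γ) ⊆ Q(√57, √265), and [Q(√57, √265):Q] = 4 (since 57, 265 are distinct squarefree integers > 1 with 15105 not a perfect square). To show equality we compute the minimal polynomial of γ. From γ = √57 + √265: γ^2 = 57 + 2√(15105) + 265 = 322 + 2√(15105), so γ^2 - 322 = 2√(15105); squaring, (γ^2 - 322)^2 = 4·15105, i.e. γ^4 - 644γ^2 + 103684 - 60420 = 0, i.e. γ^4 - 644γ^2 + 43264 = 0. So γ is a root of x^4 - 644x^2 + 43264. This polynomial is irreducible over Q: it has no rational root (each ±√57 ± √265 is irrational), and any factorization into two quadratics over Q would force √(15105) ∈ Q (pairing opposite roots) or √57, √265 ∈ Q (other pairings), all impossible. Hence [Q(γ):Q] = 4 = [Q(√57, √265):Q], so Q(γ) = Q(√57, √265).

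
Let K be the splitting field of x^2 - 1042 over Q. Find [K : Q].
[K : Q] = 2

f(x) = x^2 - 1042 factors as (x - √1042)(x + √1042). The splitting field is K = Q(√1042). Since 1042 is squarefree and > 1, it is not a perfect square, so x^2 - 1042 is irreducible over Q and [Q(√1042) : Q] = 2. Hence [K : Q] = 2.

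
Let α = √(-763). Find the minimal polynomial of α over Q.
m_α(x) = x^2 + 763

α satisfies α^2 + 763 = 0, so x^2 + 763 annihilates α. Since d = -763 is squarefree and ≠ 1, it is not a perfect square in Q, so x^2 + 763 has no rational root and is therefore irreducible over Q (a degree-2 polynomial over a field is irreducible iff it has no root). Hence m_α(x) = x^2 + 763.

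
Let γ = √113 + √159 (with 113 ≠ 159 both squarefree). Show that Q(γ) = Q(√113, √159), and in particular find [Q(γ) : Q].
[Q(γ) : Q] = 4 (equivalently, Q(γ) = Q(√113, √159))

Obviously Q(γ) ⊆ Q(√113, √159), and [Q(√113, √159):Q] = 4 (since 113, 159 are distinct squarefree integers > 1 with 17967 not a perfect square). To show equality we compute the minimal polynomial of γ. From γ = √113 + √159: γ^2 = 113 + 2√(17967) + 159 = 272 + 2√(17967), so γ^2 - 272 = 2√(17967); squaring, (γ^2 - 272)^2 = 4·17967, i.e. γ^4 - 544γ^2 + 73984 - 71868 = 0, i.e. γ^4 - 544γ^2 + 2116 = 0. So γ is a root of x^4 - 544x^2 + 2116. This polynomial is irreducible over Q: it has no rational root (each ±√113 ± √159 is irrational), and any factorization into two quadratics over Q would force √(17967) ∈ Q (pairing opposite roots) or √113, √159 ∈ Q (other pairings), all impossible. Hence [Q(γ):Q] = 4 = [Q(√113, √159):Q], so Q(γ) = Q(√113, √159).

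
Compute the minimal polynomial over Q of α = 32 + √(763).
m_α(x) = x^2 - 64x + 261

From α - 32 = √(763), squaring gives (α - 32)^2 = 763, i.e. α^2 - 64α + 1024 = 763, so α^2 - 64α + 261 = 0. The discriminant of x^2 - 64x + 261 is (-64)^2 - 4·(261) = 4096 - 1044 = 3052, and 4·(763) is not a perfect square in Q since 763 is squarefree and ≠ 1. Hence x^2 - 64x + 261 is irreducible over Q and is the minimal polynomial of α.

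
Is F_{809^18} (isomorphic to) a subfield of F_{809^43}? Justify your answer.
No: F_{809^18} is not a subfield of F_{809^43}

F_{p^m} embeds in F_{p^n} iff m | n. Here 18 ∤ 43 (since 43 = 2·18 + 7 with remainder 7 ≠ 0), so F_{809^18} is not a subfield of F_{809^43}. Equivalently: if it were, the tower law would give 18 = [F_{809^18}:F_809] dividing [F_{809^43}:F_809] = 43, contradiction.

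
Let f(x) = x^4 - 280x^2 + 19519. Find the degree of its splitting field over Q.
[K : Q] = 4

Solving the quadratic in x^2: x^2 = (280 ± √(280^2 - 4·19519))/2 = (280 ± √324)/2 = (280 ± 18)/2, giving x^2 = 149 or x^2 = 131. So f(x) = (x^2 - 149)(x^2 - 131) and the roots of f are ±√149, ±√131. Hence the splitting field is K = Q(√149, √131). Since 149 and 131 are distinct squarefree integers > 1, their product 19519 is not a perfect square, so √131 ∉ Q(√149). By the tower law [K:Q] = [Q(√149,√131):Q(√149)] · [Q(√149):Q] = 2 · 2 = 4.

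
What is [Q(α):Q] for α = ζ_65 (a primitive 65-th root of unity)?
[Q(α):Q] = 48

The minimal polynomial of ζ_65 over Q is the 65-th cyclotomic polynomial Φ_65(x), which is irreducible over Q and has degree φ(65) = 48. Hence [Q(α):Q] = φ(65) = 48.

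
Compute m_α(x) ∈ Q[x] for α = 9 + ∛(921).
m_α(x) = x^3 - 27x^2 + 243x - 1650

Set β = α - 9 = ∛(921), so β^3 = 921. Then (α - 9)^3 - 921 = 0, i.e. α is a root of g(x) = (x - 9)^3 - 921 = x^3 - 27x^2 + 243x - 1650. Since g(x) = h(x - 9) where h(x) = x^3 - 921, and h is irreducible over Q (because 921 is not a perfect cube, so h has no rational root, and a monic cubic with no rational root is irreducible), g is also irreducible (irreducibility is preserved under the substitution x → x - 9). Hence m_α(x) = x^3 - 27x^2 + 243x - 1650.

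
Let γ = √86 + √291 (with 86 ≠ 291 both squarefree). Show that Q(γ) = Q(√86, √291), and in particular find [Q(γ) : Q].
[Q(γ) : Q] = 4 (equivalently, Q(γ) = Q(√86, √291))

Obviously Q(γ) ⊆ Q(√86, √291), and [Q(√86, √291):Q] = 4 (since 86, 291 are distinct squarefree integers > 1 with 25026 not a perfect square). To show equality we compute the minimal polynomial of γ. From γ = √86 + √291: γ^2 = 86 + 2√(25026) + 291 = 377 + 2√(25026), so γ^2 - 377 = 2√(25026); squaring, (γ^2 - 377)^2 = 4·25026, i.e. γ^4 - 754γ^2 + 142129 - 100104 = 0, i.e. γ^4 - 754γ^2 + 42025 = 0. So γ is a root of x^4 - 754x^2 + 42025. This polynomial is irreducible over Q: it has no rational root (each ±√86 ± √291 is irrational), and any factorization into two quadratics over Q would force √(25026) ∈ Q (pairing opposite roots) or √86, √291 ∈ Q (other pairings), all impossible. Hence [Q(γ):Q] = 4 = [Q(√86, √291):Q], so Q(γ) = Q(√86, √291).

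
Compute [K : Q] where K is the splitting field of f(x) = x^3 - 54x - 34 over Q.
[K : Q] = 6

By the rational root test, any rational root of the monic integer polynomial f(x) = x^3 - 54x - 34 must be an integer dividing the constant term -34, i.e. one of ±{1, 2, 17, 34}. Evaluating: f(1) = -87, f(-1) = 19, f(2) = -134, f(-2) = 66, f(17) = 3961, f(-17) = -4029, f(34) = 37434, f(-34) = -37502; none is 0, so f has no rational root and is therefore irreducible over Q (a cubic with no linear factor over a field is irreducible). For an irreducible cubic, the Galois group is A_3 or S_3 according as the discriminant disc(f) = -4a^3 - 27b^2 = -4·(-54)^3 - 27·(-34)^2 = 598644 is or is not a square in Q. Here disc(f) = 598644 is not a perfect square in Q, so the Galois group of f over Q is not contained in A_3 and must be all of S_3. The splitting field has degree |S_3| = 6 over Q, so [K : Q] = 6.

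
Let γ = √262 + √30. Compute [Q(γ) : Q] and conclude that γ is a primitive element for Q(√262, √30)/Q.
[Q(γ) : Q] = 4 (equivalently, Q(γ) = Q(√262, √30))

Obviously Q(γ) ⊆ Q(√262, √30), and [Q(√262, √30):Q] = 4 (since 262, 30 are distinct squarefree integers > 1 with 7860 not a perfect square). To show equality we compute the minimal polynomial of γ. From γ = √262 + √30: γ^2 = 262 + 2√(7860) + 30 = 292 + 2√(7860), so γ^2 - 292 = 2√(7860); squaring, (γ^2 - 292)^2 = 4·7860, i.e. γ^4 - 584γ^2 + 85264 - 31440 = 0, i.e. γ^4 - 584γ^2 + 53824 = 0. So γ is a root of x^4 - 584x^2 + 53824. This polynomial is irreducible over Q: it has no rational root (each ±√262 ± √30 is irrational), and any factorization into two quadratics over Q would force √(7860) ∈ Q (pairing opposite roots) or √262, √30 ∈ Q (other pairings), all impossible. Hence [Q(γ):Q] = 4 = [Q(√262, √30):Q], so Q(γ) = Q(√262, √30).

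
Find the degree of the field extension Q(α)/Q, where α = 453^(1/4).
[Q(α):Q] = 4

α is a root of x^4 - 453. By Eisenstein's criterion at the prime p = 3 (which divides the constant term 453 but p^2 = 9 does not, since 453 is squarefree), x^4 - 453 is irreducible over Q. Hence [Q(α):Q] = 4.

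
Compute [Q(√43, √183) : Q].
[Q(√43, √183) : Q] = 4

[Q(√43):Q] = 2 (min poly x^2 - 43, irreducible since 43 is squarefree > 1). For the top step, suppose √183 ∈ Q(√43), say √183 = c + d√43 with c, d ∈ Q. Squaring: 183 = c^2 + 43d^2 + 2cd√43. Since √43 ∉ Q this forces 2cd = 0. If d = 0 then √183 = c ∈ Q, contradicting 183 squarefree > 1. If c = 0 then 183 = 43d^2, so 43·183 = (43d)^2 is a perfect square in Q — but 43·183 = 7869 is not a perfect square (since 43 and 183 are distinct squarefree integers). Contradiction. Hence √183 ∉ Q(√43), so x^2 - 183 stays irreducible over Q(√43) and [Q(√43, √183) : Q(√43)] = 2. By the tower law, [Q(√43, √183) : Q] = 2 · 2 = 4.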